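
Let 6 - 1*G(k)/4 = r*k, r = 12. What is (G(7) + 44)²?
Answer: 71824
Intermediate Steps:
G(k) = 24 - 48*k
(G(7) + 44)² = ((24 - 48*7) + 44)² = ((24 - 336) + 44)² = (-312 + 44)² = (-268)² = 71824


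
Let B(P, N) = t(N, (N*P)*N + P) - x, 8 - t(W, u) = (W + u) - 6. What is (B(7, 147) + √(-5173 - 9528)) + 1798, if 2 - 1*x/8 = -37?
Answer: -149917 + I*√14701 ≈ -1.4992e+5 + 121.25*I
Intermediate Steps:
x = 312 (x = 16 - 8*(-37) = 16 + 296 = 312)
t(W, u) = 14 - W - u (t(W, u) = 8 - ((W + u) - 6) = 8 - (-6 + W + u) = 8 + (6 - W - u) = 14 - W - u)
B(P, N) = -298 - N - P - P*N² (B(P, N) = (14 - N - ((N*P)*N + P)) - 1*312 = (14 - N - (P*N² + P)) - 312 = (14 - N - (P + P*N²)) - 312 = (14 - N + (-P - P*N²)) - 312 = (14 - N - P - P*N²) - 312 = -298 - N - P - P*N²)
(B(7, 147) + √(-5173 - 9528)) + 1798 = ((-298 - 1*147 - 1*7*(1 + 147²)) + √(-5173 - 9528)) + 1798 = ((-298 - 147 - 1*7*(1 + 21609)) + √(-14701)) + 1798 = ((-298 - 147 - 1*7*21610) + I*√14701) + 1798 = ((-298 - 147 - 151270) + I*√14701) + 1798 = (-151715 + I*√14701) + 1798 = -149917 + I*√14701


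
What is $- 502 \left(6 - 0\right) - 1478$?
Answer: $-4490$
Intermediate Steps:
$- 502 \left(6 - 0\right) - 1478 = - 502 \left(6 + 0\right) - 1478 = \left(-502\right) 6 - 1478 = -3012 - 1478 = -4490$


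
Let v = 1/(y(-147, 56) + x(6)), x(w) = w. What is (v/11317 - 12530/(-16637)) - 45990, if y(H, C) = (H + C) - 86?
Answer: -1480671578998337/32196038859 ≈ -45989.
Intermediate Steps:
y(H, C) = -86 + C + H (y(H, C) = (C + H) - 86 = -86 + C + H)
v = -1/171 (v = 1/((-86 + 56 - 147) + 6) = 1/(-177 + 6) = 1/(-171) = -1/171 ≈ -0.0058480)
(v/11317 - 12530/(-16637)) - 45990 = (-1/171/11317 - 12530/(-16637)) - 45990 = (-1/171*1/11317 - 12530*(-1/16637)) - 45990 = (-1/1935207 + 12530/16637) - 45990 = 24248127073/32196038859 - 45990 = -1480671578998337/32196038859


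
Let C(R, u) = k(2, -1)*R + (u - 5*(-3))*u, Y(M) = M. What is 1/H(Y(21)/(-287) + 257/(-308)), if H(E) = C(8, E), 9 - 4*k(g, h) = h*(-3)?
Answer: -159466384/125991491 ≈ -1.2657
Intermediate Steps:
k(g, h) = 9/4 + 3*h/4 (k(g, h) = 9/4 - h*(-3)/4 = 9/4 - (-3)*h/4 = 9/4 + 3*h/4)
C(R, u) = 3*R/2 + u*(15 + u) (C(R, u) = (9/4 + (¾)*(-1))*R + (u - 5*(-3))*u = (9/4 - ¾)*R + (u + 15)*u = 3*R/2 + (15 + u)*u = 3*R/2 + u*(15 + u))
H(E) = 12 + E² + 15*E (H(E) = E² + 15*E + (3/2)*8 = E² + 15*E + 12 = 12 + E² + 15*E)
1/H(Y(21)/(-287) + 257/(-308)) = 1/(12 + (21/(-287) + 257/(-308))² + 15*(21/(-287) + 257/(-308))) = 1/(12 + (21*(-1/287) + 257*(-1/308))² + 15*(21*(-1/287) + 257*(-1/308))) = 1/(12 + (-3/41 - 257/308)² + 15*(-3/41 - 257/308)) = 1/(12 + (-11461/12628)² + 15*(-11461/12628)) = 1/(12 + 131354521/159466384 - 171915/12628) = 1/(-125991491/159466384) = -159466384/125991491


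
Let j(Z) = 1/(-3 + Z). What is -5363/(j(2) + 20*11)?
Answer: -5363/219 ≈ -24.489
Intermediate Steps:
-5363/(j(2) + 20*11) = -5363/(1/(-3 + 2) + 20*11) = -5363/(1/(-1) + 220) = -5363/(-1 + 220) = -5363/219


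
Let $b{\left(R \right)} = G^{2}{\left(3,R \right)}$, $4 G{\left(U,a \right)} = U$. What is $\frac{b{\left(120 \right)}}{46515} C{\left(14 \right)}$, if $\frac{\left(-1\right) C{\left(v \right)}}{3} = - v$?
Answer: $\frac{9}{17720} \approx 0.0005079$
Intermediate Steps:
$C{\left(v \right)} = 3 v$ ($C{\left(v \right)} = - 3 \left(- v\right) = 3 v$)
$G{\left(U,a \right)} = \frac{U}{4}$
$b{\left(R \right)} = \frac{9}{16}$ ($b{\left(R \right)} = \left(\frac{1}{4} \cdot 3\right)^{2} = \left(\frac{3}{4}\right)^{2} = \frac{9}{16}$)
$\frac{b{\left(120 \right)}}{46515} C{\left(14 \right)} = \frac{9}{16 \cdot 46515} \cdot 3 \cdot 14 = \frac{9}{16} \cdot \frac{1}{46515} \cdot 42 = \frac{3}{248080} \cdot 42 = \frac{9}{17720}$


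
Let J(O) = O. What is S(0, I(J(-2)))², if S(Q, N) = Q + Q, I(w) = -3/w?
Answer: 0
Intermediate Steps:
S(Q, N) = 2*Q
S(0, I(J(-2)))² = (2*0)² = 0² = 0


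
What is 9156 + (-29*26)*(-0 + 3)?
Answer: 6894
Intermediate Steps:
9156 + (-29*26)*(-0 + 3) = 9156 - 754*(-5*0 + 3) = 9156 - 754*(0 + 3) = 9156 - 754*3 = 9156 - 2262 = 6894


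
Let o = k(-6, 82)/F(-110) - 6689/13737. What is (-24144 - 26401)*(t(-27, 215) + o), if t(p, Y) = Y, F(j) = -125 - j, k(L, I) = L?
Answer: -149222022136/13737 ≈ -1.0863e+7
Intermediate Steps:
o = -5971/68685 (o = -6/(-125 - 1*(-110)) - 6689/13737 = -6/(-125 + 110) - 6689*1/13737 = -6/(-15) - 6689/13737 = -6*(-1/15) - 6689/13737 = 2/5 - 6689/13737 = -5971/68685 ≈ -0.086933)
(-24144 - 26401)*(t(-27, 215) + o) = (-24144 - 26401)*(215 - 5971/68685) = -50545*14761304/68685 = -149222022136/13737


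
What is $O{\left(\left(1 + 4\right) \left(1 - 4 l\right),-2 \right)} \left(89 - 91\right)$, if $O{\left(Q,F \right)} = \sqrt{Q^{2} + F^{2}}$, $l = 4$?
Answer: $- 2 \sqrt{5629} \approx -150.05$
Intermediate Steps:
$O{\left(Q,F \right)} = \sqrt{F^{2} + Q^{2}}$
$O{\left(\left(1 + 4\right) \left(1 - 4 l\right),-2 \right)} \left(89 - 91\right) = \sqrt{\left(-2\right)^{2} + \left(\left(1 + 4\right) \left(1 - 16\right)\right)^{2}} \left(89 - 91\right) = \sqrt{4 + \left(5 \left(1 - 16\right)\right)^{2}} \left(-2\right) = \sqrt{4 + \left(5 \left(-15\right)\right)^{2}} \left(-2\right) = \sqrt{4 + \left(-75\right)^{2}} \left(-2\right) = \sqrt{4 + 5625} \left(-2\right) = \sqrt{5629} \left(-2\right) = - 2 \sqrt{5629}$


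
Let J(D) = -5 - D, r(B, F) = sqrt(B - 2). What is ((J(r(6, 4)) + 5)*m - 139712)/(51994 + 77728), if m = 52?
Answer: -69908/64861 ≈ -1.0778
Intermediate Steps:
r(B, F) = sqrt(-2 + B)
((J(r(6, 4)) + 5)*m - 139712)/(51994 + 77728) = (((-5 - sqrt(-2 + 6)) + 5)*52 - 139712)/(51994 + 77728) = (((-5 - sqrt(4)) + 5)*52 - 139712)/129722 = (((-5 - 1*2) + 5)*52 - 139712)*(1/129722) = (((-5 - 2) + 5)*52 - 139712)*(1/129722) = ((-7 + 5)*52 - 139712)*(1/129722) = (-2*52 - 139712)*(1/129722) = (-104 - 139712)*(1/129722) = -139816*1/129722 = -69908/64861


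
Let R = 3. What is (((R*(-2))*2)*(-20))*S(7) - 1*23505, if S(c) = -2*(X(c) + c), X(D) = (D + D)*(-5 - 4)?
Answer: 33615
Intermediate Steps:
X(D) = -18*D (X(D) = (2*D)*(-9) = -18*D)
S(c) = 34*c (S(c) = -2*(-18*c + c) = -(-34)*c = 34*c)
(((R*(-2))*2)*(-20))*S(7) - 1*23505 = (((3*(-2))*2)*(-20))*(34*7) - 1*23505 = (-6*2*(-20))*238 - 23505 = -12*(-20)*238 - 23505 = 240*238 - 23505 = 57120 - 23505 = 33615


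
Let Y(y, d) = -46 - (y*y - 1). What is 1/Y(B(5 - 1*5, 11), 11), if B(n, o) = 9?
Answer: -1/126 ≈ -0.0079365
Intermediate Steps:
Y(y, d) = -45 - y**2 (Y(y, d) = -46 - (y**2 - 1) = -46 - (-1 + y**2) = -46 + (1 - y**2) = -45 - y**2)
1/Y(B(5 - 1*5, 11), 11) = 1/(-45 - 1*9**2) = 1/(-45 - 1*81) = 1/(-45 - 81) = 1/(-126) = -1/126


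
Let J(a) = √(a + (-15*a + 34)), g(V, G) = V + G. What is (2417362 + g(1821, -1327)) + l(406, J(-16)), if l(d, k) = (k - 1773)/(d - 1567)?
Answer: 311903621/129 - √258/1161 ≈ 2.4179e+6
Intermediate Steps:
g(V, G) = G + V
J(a) = √(34 - 14*a) (J(a) = √(a + (34 - 15*a)) = √(34 - 14*a))
l(d, k) = (-1773 + k)/(-1567 + d)
(2417362 + g(1821, -1327)) + l(406, J(-16)) = (2417362 + (-1327 + 1821)) + (-1773 + √(34 - 14*(-16)))/(-1567 + 406) = (2417362 + 494) + (-1773 + √(34 + 224))/(-1161) = 2417856 - (-1773 + √258)/1161 = 2417856 + (197/129 - √258/1161) = 311903621/129 - √258/1161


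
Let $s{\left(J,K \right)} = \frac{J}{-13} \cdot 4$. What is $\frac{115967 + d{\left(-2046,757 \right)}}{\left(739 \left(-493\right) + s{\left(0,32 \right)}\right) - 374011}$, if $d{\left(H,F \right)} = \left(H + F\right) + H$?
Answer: $- \frac{56316}{369169} \approx -0.15255$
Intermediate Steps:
$s{\left(J,K \right)} = - \frac{4 J}{13}$ ($s{\left(J,K \right)} = J \left(- \frac{1}{13}\right) 4 = - \frac{J}{13} \cdot 4 = - \frac{4 J}{13}$)
$d{\left(H,F \right)} = F + 2 H$ ($d{\left(H,F \right)} = \left(F + H\right) + H = F + 2 H$)
$\frac{115967 + d{\left(-2046,757 \right)}}{\left(739 \left(-493\right) + s{\left(0,32 \right)}\right) - 374011} = \frac{115967 + \left(757 + 2 \left(-2046\right)\right)}{\left(739 \left(-493\right) - 0\right) - 374011} = \frac{115967 + \left(757 - 4092\right)}{\left(-364327 + 0\right) - 374011} = \frac{115967 - 3335}{-364327 - 374011} = \frac{112632}{-738338} = 112632 \left(- \frac{1}{738338}\right) = - \frac{56316}{369169}$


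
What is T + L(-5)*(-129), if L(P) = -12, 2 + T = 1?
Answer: 1547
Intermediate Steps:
T = -1 (T = -2 + 1 = -1)
T + L(-5)*(-129) = -1 - 12*(-129) = -1 + 1548 = 1547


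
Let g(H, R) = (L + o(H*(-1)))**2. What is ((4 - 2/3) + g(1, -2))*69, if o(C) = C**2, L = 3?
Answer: 1334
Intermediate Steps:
g(H, R) = (3 + H**2)**2 (g(H, R) = (3 + (H*(-1))**2)**2 = (3 + (-H)**2)**2 = (3 + H**2)**2)
((4 - 2/3) + g(1, -2))*69 = ((4 - 2/3) + (3 + 1**2)**2)*69 = ((4 - 2*1/3) + (3 + 1)**2)*69 = ((4 - 2/3) + 4**2)*69 = (10/3 + 16)*69 = (58/3)*69 = 1334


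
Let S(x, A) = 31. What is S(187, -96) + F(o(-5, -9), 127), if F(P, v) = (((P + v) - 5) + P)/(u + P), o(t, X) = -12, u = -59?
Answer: 2103/71 ≈ 29.620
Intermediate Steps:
F(P, v) = (-5 + v + 2*P)/(-59 + P) (F(P, v) = (((P + v) - 5) + P)/(-59 + P) = ((-5 + P + v) + P)/(-59 + P) = (-5 + v + 2*P)/(-59 + P))
S(187, -96) + F(o(-5, -9), 127) = 31 + (-5 + 127 + 2*(-12))/(-59 - 12) = 31 + (-5 + 127 - 24)/(-71) = 31 - 1/71*98 = 31 - 98/71 = 2103/71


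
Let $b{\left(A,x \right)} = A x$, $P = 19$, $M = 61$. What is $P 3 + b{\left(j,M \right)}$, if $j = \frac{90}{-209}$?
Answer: $\frac{6423}{209} \approx 30.732$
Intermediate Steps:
$j = - \frac{90}{209}$ ($j = 90 \left(- \frac{1}{209}\right) = - \frac{90}{209} \approx -0.43062$)
$P 3 + b{\left(j,M \right)} = 19 \cdot 3 - \frac{5490}{209} = 57 - \frac{5490}{209} = \frac{6423}{209}$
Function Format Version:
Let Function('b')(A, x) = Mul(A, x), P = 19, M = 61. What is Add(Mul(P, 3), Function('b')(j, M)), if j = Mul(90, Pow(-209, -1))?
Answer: Rational(6423, 209) ≈ 30.732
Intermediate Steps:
j = Rational(-90, 209) (j = Mul(90, Rational(-1, 209)) = Rational(-90, 209) ≈ -0.43062)
Add(Mul(P, 3), Function('b')(j, M)) = Add(Mul(19, 3), Mul(Rational(-90, 209), 61)) = Add(57, Rational(-5490, 209)) = Rational(6423, 209)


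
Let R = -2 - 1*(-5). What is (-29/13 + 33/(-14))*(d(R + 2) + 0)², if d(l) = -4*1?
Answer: -6680/91 ≈ -73.407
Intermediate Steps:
R = 3 (R = -2 + 5 = 3)
d(l) = -4
(-29/13 + 33/(-14))*(d(R + 2) + 0)² = (-29/13 + 33/(-14))*(-4 + 0)² = (-29*1/13 + 33*(-1/14))*(-4)² = (-29/13 - 33/14)*16 = -835/182*16 = -6680/91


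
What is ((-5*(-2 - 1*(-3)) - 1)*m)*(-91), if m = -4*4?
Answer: -8736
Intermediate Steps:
m = -16
((-5*(-2 - 1*(-3)) - 1)*m)*(-91) = ((-5*(-2 - 1*(-3)) - 1)*(-16))*(-91) = ((-5*(-2 + 3) - 1)*(-16))*(-91) = ((-5*1 - 1)*(-16))*(-91) = ((-5 - 1)*(-16))*(-91) = -6*(-16)*(-91) = 96*(-91) = -8736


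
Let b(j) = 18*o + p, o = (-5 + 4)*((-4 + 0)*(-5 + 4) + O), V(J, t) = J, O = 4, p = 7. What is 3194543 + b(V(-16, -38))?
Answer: 3194406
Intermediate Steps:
o = -8 (o = (-5 + 4)*((-4 + 0)*(-5 + 4) + 4) = -(-4*(-1) + 4) = -(4 + 4) = -1*8 = -8)
b(j) = -137 (b(j) = 18*(-8) + 7 = -144 + 7 = -137)
3194543 + b(V(-16, -38)) = 3194543 - 137 = 3194406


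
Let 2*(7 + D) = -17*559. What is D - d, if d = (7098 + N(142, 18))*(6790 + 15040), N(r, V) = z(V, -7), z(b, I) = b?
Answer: -310694077/2 ≈ -1.5535e+8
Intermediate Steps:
N(r, V) = V
d = 155342280 (d = (7098 + 18)*(6790 + 15040) = 7116*21830 = 155342280)
D = -9517/2 (D = -7 + (-17*559)/2 = -7 + (½)*(-9503) = -7 - 9503/2 = -9517/2 ≈ -4758.5)
D - d = -9517/2 - 1*155342280 = -9517/2 - 155342280 = -310694077/2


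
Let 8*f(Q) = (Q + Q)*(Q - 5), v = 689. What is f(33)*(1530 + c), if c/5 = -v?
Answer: -442365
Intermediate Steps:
f(Q) = Q*(-5 + Q)/4 (f(Q) = ((Q + Q)*(Q - 5))/8 = ((2*Q)*(-5 + Q))/8 = (2*Q*(-5 + Q))/8 = Q*(-5 + Q)/4)
c = -3445 (c = 5*(-1*689) = 5*(-689) = -3445)
f(33)*(1530 + c) = ((1/4)*33*(-5 + 33))*(1530 - 3445) = ((1/4)*33*28)*(-1915) = 231*(-1915) = -442365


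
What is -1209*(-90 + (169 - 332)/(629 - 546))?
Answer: 9228297/83 ≈ 1.1118e+5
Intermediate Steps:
-1209*(-90 + (169 - 332)/(629 - 546)) = -1209*(-90 - 163/83) = -1209*(-7633/83) = 9228297/83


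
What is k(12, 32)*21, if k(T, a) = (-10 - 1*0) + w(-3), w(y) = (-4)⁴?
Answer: 5166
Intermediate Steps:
w(y) = 256
k(T, a) = 246 (k(T, a) = (-10 - 1*0) + 256 = (-10 + 0) + 256 = -10 + 256 = 246)
k(12, 32)*21 = 246*21 = 5166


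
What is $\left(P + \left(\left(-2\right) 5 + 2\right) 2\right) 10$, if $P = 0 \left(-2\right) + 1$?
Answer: $-150$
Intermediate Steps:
$P = 1$ ($P = 0 + 1 = 1$)
$\left(P + \left(\left(-2\right) 5 + 2\right) 2\right) 10 = \left(1 + \left(\left(-2\right) 5 + 2\right) 2\right) 10 = \left(1 + \left(-10 + 2\right) 2\right) 10 = \left(1 - 16\right) 10 = \left(-15\right) 10 = -150$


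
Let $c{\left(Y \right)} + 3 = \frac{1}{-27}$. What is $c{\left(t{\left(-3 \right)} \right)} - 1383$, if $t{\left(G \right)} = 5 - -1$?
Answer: $- \frac{37423}{27} \approx -1386.0$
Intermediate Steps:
$t{\left(G \right)} = 6$ ($t{\left(G \right)} = 5 + 1 = 6$)
$c{\left(Y \right)} = - \frac{82}{27}$ ($c{\left(Y \right)} = -3 + \frac{1}{-27} = -3 - \frac{1}{27} = - \frac{82}{27}$)
$c{\left(t{\left(-3 \right)} \right)} - 1383 = - \frac{82}{27} - 1383 = - \frac{37423}{27}$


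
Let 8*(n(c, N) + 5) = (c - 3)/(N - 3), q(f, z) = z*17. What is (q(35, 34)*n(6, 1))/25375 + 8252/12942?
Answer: 682358123/1313613000 ≈ 0.51945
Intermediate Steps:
q(f, z) = 17*z
n(c, N) = -5 + (-3 + c)/(8*(-3 + N)) (n(c, N) = -5 + ((c - 3)/(N - 3))/8 = -5 + ((-3 + c)/(-3 + N))/8 = -5 + (-3 + c)/(8*(-3 + N)))
(q(35, 34)*n(6, 1))/25375 + 8252/12942 = ((17*34)*((117 + 6 - 40*1)/(8*(-3 + 1))))/25375 + 8252/12942 = (578*((1/8)*(117 + 6 - 40)/(-2)))*(1/25375) + 8252*(1/12942) = (578*((1/8)*(-1/2)*83))*(1/25375) + 4126/6471 = (578*(-83/16))*(1/25375) + 4126/6471 = -23987/8*1/25375 + 4126/6471 = -23987/203000 + 4126/6471 = 682358123/1313613000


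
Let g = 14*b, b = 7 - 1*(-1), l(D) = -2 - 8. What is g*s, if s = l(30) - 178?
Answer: -21056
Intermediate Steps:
l(D) = -10
s = -188 (s = -10 - 178 = -188)
b = 8 (b = 7 + 1 = 8)
g = 112 (g = 14*8 = 112)
g*s = 112*(-188) = -21056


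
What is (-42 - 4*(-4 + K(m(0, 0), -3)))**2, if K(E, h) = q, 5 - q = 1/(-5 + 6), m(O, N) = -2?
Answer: 1764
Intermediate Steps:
q = 4 (q = 5 - 1/(-5 + 6) = 5 - 1/1 = 5 - 1*1 = 5 - 1 = 4)
K(E, h) = 4
(-42 - 4*(-4 + K(m(0, 0), -3)))**2 = (-42 - 4*(-4 + 4))**2 = (-42 - 4*0)**2 = (-42 + 0)**2 = (-42)**2 = 1764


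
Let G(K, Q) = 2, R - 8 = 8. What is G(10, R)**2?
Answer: 4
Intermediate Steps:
R = 16 (R = 8 + 8 = 16)
G(10, R)**2 = 2**2 = 4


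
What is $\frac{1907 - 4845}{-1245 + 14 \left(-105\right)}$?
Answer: $\frac{2938}{2715} \approx 1.0821$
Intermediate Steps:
$\frac{1907 - 4845}{-1245 + 14 \left(-105\right)} = - \frac{2938}{-1245 - 1470} = - \frac{2938}{-2715} = \left(-2938\right) \left(- \frac{1}{2715}\right) = \frac{2938}{2715}$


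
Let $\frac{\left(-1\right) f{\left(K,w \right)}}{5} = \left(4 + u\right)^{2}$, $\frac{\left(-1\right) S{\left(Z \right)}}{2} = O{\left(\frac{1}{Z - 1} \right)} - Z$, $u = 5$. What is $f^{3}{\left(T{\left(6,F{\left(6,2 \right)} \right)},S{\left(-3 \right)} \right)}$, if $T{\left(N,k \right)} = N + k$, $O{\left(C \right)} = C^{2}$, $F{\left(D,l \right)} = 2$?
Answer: $-66430125$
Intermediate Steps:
$S{\left(Z \right)} = - \frac{2}{\left(-1 + Z\right)^{2}} + 2 Z$ ($S{\left(Z \right)} = - 2 \left(\left(\frac{1}{Z - 1}\right)^{2} - Z\right) = - 2 \left(\left(\frac{1}{-1 + Z}\right)^{2} - Z\right) = - 2 \left(\frac{1}{\left(-1 + Z\right)^{2}} - Z\right) = - \frac{2}{\left(-1 + Z\right)^{2}} + 2 Z$)
$f{\left(K,w \right)} = -405$ ($f{\left(K,w \right)} = - 5 \left(4 + 5\right)^{2} = - 5 \cdot 9^{2} = \left(-5\right) 81 = -405$)
$f^{3}{\left(T{\left(6,F{\left(6,2 \right)} \right)},S{\left(-3 \right)} \right)} = \left(-405\right)^{3} = -66430125$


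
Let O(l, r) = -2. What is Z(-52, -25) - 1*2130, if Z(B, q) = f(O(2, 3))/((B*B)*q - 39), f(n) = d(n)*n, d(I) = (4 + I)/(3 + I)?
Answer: -144071066/67639 ≈ -2130.0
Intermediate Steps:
d(I) = (4 + I)/(3 + I)
f(n) = n*(4 + n)/(3 + n) (f(n) = ((4 + n)/(3 + n))*n = n*(4 + n)/(3 + n))
Z(B, q) = -4/(-39 + q*B**2) (Z(B, q) = (-2*(4 - 2)/(3 - 2))/((B*B)*q - 39) = (-2*2/1)/(B**2*q - 39) = (-2*1*2)/(q*B**2 - 39) = -4/(-39 + q*B**2))
Z(-52, -25) - 1*2130 = -4/(-39 - 25*(-52)**2) - 1*2130 = -4/(-39 - 25*2704) - 2130 = -4/(-39 - 67600) - 2130 = -4/(-67639) - 2130 = -4*(-1/67639) - 2130 = 4/67639 - 2130 = -144071066/67639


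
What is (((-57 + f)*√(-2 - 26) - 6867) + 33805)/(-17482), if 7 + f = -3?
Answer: -13469/8741 + 67*I*√7/8741 ≈ -1.5409 + 0.02028*I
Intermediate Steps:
f = -10 (f = -7 - 3 = -10)
(((-57 + f)*√(-2 - 26) - 6867) + 33805)/(-17482) = (((-57 - 10)*√(-2 - 26) - 6867) + 33805)/(-17482) = ((-134*I*√7 - 6867) + 33805)*(-1/17482) = ((-6867 - 134*I*√7) + 33805)*(-1/17482) = (26938 - 134*I*√7)*(-1/17482) = -13469/8741 + 67*I*√7/8741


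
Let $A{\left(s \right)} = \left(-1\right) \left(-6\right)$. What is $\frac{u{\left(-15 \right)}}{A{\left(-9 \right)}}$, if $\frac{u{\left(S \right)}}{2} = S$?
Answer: $-5$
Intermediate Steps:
$u{\left(S \right)} = 2 S$
$A{\left(s \right)} = 6$
$\frac{u{\left(-15 \right)}}{A{\left(-9 \right)}} = \frac{2 \left(-15\right)}{6} = \left(-30\right) \frac{1}{6} = -5$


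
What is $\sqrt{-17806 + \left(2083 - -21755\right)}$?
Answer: $4 \sqrt{377} \approx 77.666$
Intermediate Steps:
$\sqrt{-17806 + \left(2083 - -21755\right)} = \sqrt{-17806 + \left(2083 + 21755\right)} = \sqrt{-17806 + 23838} = \sqrt{6032} = 4 \sqrt{377}$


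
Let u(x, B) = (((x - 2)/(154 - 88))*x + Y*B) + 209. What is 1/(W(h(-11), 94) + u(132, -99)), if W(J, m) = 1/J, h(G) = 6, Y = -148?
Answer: 6/90727 ≈ 6.6133e-5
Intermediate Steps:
u(x, B) = 209 - 148*B + x*(-1/33 + x/66) (u(x, B) = (((x - 2)/(154 - 88))*x - 148*B) + 209 = (((-2 + x)/66)*x - 148*B) + 209 = (((-2 + x)*(1/66))*x - 148*B) + 209 = ((-1/33 + x/66)*x - 148*B) + 209 = (x*(-1/33 + x/66) - 148*B) + 209 = (-148*B + x*(-1/33 + x/66)) + 209 = 209 - 148*B + x*(-1/33 + x/66))
1/(W(h(-11), 94) + u(132, -99)) = 1/(1/6 + (209 - 148*(-99) - 1/33*132 + (1/66)*132²)) = 1/(⅙ + (209 + 14652 - 4 + (1/66)*17424)) = 1/(⅙ + (209 + 14652 - 4 + 264)) = 1/(⅙ + 15121) = 1/(90727/6) = 6/90727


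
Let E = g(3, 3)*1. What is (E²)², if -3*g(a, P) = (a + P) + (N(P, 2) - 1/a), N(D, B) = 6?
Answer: 1500625/6561 ≈ 228.72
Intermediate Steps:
g(a, P) = -2 - P/3 - a/3 + 1/(3*a) (g(a, P) = -((a + P) + (6 - 1/a))/3 = -((P + a) + (6 - 1/a))/3 = -(6 + P + a - 1/a)/3 = -2 - P/3 - a/3 + 1/(3*a))
E = -35/9 (E = ((⅓)*(1 - 1*3*(6 + 3 + 3))/3)*1 = ((⅓)*(⅓)*(1 - 1*3*12))*1 = ((⅓)*(⅓)*(1 - 36))*1 = ((⅓)*(⅓)*(-35))*1 = -35/9*1 = -35/9 ≈ -3.8889)
(E²)² = ((-35/9)²)² = (1225/81)² = 1500625/6561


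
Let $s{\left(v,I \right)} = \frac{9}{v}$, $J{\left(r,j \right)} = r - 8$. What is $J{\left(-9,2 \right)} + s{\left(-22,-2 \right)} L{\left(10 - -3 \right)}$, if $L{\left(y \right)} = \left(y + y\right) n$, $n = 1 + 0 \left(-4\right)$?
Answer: $- \frac{304}{11} \approx -27.636$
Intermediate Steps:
$J{\left(r,j \right)} = -8 + r$
$n = 1$ ($n = 1 + 0 = 1$)
$L{\left(y \right)} = 2 y$ ($L{\left(y \right)} = \left(y + y\right) 1 = 2 y 1 = 2 y$)
$J{\left(-9,2 \right)} + s{\left(-22,-2 \right)} L{\left(10 - -3 \right)} = \left(-8 - 9\right) + \frac{9}{-22} \cdot 2 \left(10 - -3\right) = -17 + 9 \left(- \frac{1}{22}\right) 2 \left(10 + 3\right) = -17 - \frac{9 \cdot 2 \cdot 13}{22} = -17 - \frac{117}{11} = - \frac{304}{11}$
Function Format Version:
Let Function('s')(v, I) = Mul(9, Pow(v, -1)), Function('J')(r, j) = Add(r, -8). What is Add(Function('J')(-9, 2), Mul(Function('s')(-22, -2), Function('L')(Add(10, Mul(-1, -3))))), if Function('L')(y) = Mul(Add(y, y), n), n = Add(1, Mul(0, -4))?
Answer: Rational(-304, 11) ≈ -27.636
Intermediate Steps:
Function('J')(r, j) = Add(-8, r)
n = 1 (n = Add(1, 0) = 1)
Function('L')(y) = Mul(2, y) (Function('L')(y) = Mul(Add(y, y), 1) = Mul(Mul(2, y), 1) = Mul(2, y))
Add(Function('J')(-9, 2), Mul(Function('s')(-22, -2), Function('L')(Add(10, Mul(-1, -3))))) = Add(Add(-8, -9), Mul(Mul(9, Pow(-22, -1)), Mul(2, Add(10, Mul(-1, -3))))) = Add(-17, Mul(Mul(9, Rational(-1, 22)), Mul(2, Add(10, 3)))) = Add(-17, Mul(Rational(-9, 22), Mul(2, 13))) = Add(-17, Mul(Rational(-9, 22), 26)) = Add(-17, Rational(-117, 11)) = Rational(-304, 11)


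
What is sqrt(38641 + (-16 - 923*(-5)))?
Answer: 2*sqrt(10810) ≈ 207.94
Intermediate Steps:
sqrt(38641 + (-16 - 923*(-5))) = sqrt(38641 + (-16 - 71*(-65))) = sqrt(38641 + (-16 + 4615)) = sqrt(38641 + 4599) = sqrt(43240) = 2*sqrt(10810)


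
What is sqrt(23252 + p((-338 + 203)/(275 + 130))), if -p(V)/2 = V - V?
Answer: 2*sqrt(5813) ≈ 152.49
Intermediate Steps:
p(V) = 0 (p(V) = -2*(V - V) = -2*0 = 0)
sqrt(23252 + p((-338 + 203)/(275 + 130))) = sqrt(23252 + 0) = sqrt(23252) = 2*sqrt(5813)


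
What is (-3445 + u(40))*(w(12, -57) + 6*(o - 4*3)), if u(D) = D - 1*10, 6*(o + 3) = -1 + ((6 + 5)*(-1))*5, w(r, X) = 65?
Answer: 276615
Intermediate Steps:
o = -37/3 (o = -3 + (-1 + ((6 + 5)*(-1))*5)/6 = -3 + (-1 + (11*(-1))*5)/6 = -3 + (-1 - 11*5)/6 = -3 + (-1 - 55)/6 = -3 + (⅙)*(-56) = -3 - 28/3 = -37/3 ≈ -12.333)
u(D) = -10 + D (u(D) = D - 10 = -10 + D)
(-3445 + u(40))*(w(12, -57) + 6*(o - 4*3)) = (-3445 + (-10 + 40))*(65 + 6*(-37/3 - 4*3)) = (-3445 + 30)*(65 + 6*(-37/3 - 12)) = -3415*(65 + 6*(-73/3)) = -3415*(65 - 146) = -3415*(-81) = 276615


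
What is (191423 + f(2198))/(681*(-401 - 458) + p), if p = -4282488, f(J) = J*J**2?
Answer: -10619177815/4867467 ≈ -2181.7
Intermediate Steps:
f(J) = J**3
(191423 + f(2198))/(681*(-401 - 458) + p) = (191423 + 2198**3)/(681*(-401 - 458) - 4282488) = (191423 + 10618986392)/(681*(-859) - 4282488) = 10619177815/(-584979 - 4282488) = 10619177815/(-4867467) = 10619177815*(-1/4867467) = -10619177815/4867467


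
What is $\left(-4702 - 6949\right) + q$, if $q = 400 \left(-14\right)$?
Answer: $-17251$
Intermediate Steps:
$q = -5600$
$\left(-4702 - 6949\right) + q = \left(-4702 - 6949\right) - 5600 = -11651 - 5600 = -17251$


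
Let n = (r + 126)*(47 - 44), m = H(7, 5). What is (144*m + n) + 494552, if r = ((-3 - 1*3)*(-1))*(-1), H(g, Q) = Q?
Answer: 495632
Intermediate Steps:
m = 5
r = -6 (r = ((-3 - 3)*(-1))*(-1) = -6*(-1)*(-1) = 6*(-1) = -6)
n = 360 (n = (-6 + 126)*(47 - 44) = 120*3 = 360)
(144*m + n) + 494552 = (144*5 + 360) + 494552 = (720 + 360) + 494552 = 1080 + 494552 = 495632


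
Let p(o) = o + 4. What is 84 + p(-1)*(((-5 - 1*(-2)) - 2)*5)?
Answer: 9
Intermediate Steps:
p(o) = 4 + o
84 + p(-1)*(((-5 - 1*(-2)) - 2)*5) = 84 + (4 - 1)*(((-5 - 1*(-2)) - 2)*5) = 84 + 3*(((-5 + 2) - 2)*5) = 84 + 3*((-3 - 2)*5) = 84 + 3*(-5*5) = 84 + 3*(-25) = 84 - 75 = 9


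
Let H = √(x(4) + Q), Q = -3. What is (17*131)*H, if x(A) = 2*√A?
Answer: 2227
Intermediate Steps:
H = 1 (H = √(2*√4 - 3) = √(2*2 - 3) = √(4 - 3) = √1 = 1)
(17*131)*H = (17*131)*1 = 2227*1 = 2227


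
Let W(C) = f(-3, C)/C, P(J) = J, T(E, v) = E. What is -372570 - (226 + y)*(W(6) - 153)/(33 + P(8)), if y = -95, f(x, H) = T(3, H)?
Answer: -30510785/82 ≈ -3.7208e+5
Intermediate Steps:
f(x, H) = 3
W(C) = 3/C
-372570 - (226 + y)*(W(6) - 153)/(33 + P(8)) = -372570 - (226 - 95)*(3/6 - 153)/(33 + 8) = -372570 - 131*(3*(⅙) - 153)/41 = -372570 - 131*(½ - 153)*(1/41) = -372570 - 131*(-305/2*1/41) = -372570 - 131*(-305)/82 = -372570 - 1*(-39955/82) = -372570 + 39955/82 = -30510785/82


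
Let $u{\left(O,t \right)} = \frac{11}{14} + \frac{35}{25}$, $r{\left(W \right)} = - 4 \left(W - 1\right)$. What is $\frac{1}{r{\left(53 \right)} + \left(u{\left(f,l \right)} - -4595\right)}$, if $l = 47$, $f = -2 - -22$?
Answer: $\frac{70}{307243} \approx 0.00022783$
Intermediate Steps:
$f = 20$ ($f = -2 + 22 = 20$)
$r{\left(W \right)} = 4 - 4 W$ ($r{\left(W \right)} = - 4 \left(-1 + W\right) = 4 - 4 W$)
$u{\left(O,t \right)} = \frac{153}{70}$ ($u{\left(O,t \right)} = 11 \cdot \frac{1}{14} + 35 \cdot \frac{1}{25} = \frac{11}{14} + \frac{7}{5} = \frac{153}{70}$)
$\frac{1}{r{\left(53 \right)} + \left(u{\left(f,l \right)} - -4595\right)} = \frac{1}{\left(4 - 212\right) + \left(\frac{153}{70} - -4595\right)} = \frac{1}{\left(4 - 212\right) + \left(\frac{153}{70} + 4595\right)} = \frac{1}{-208 + \frac{321803}{70}} = \frac{1}{\frac{307243}{70}} = \frac{70}{307243}$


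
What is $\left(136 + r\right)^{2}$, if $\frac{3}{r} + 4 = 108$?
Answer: $\frac{200137609}{10816} \approx 18504.0$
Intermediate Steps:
$r = \frac{3}{104}$ ($r = \frac{3}{-4 + 108} = \frac{3}{104} \approx 0.028846$)
$\left(136 + r\right)^{2} = \left(136 + \frac{3}{104}\right)^{2} = \left(\frac{14147}{104}\right)^{2} = \frac{200137609}{10816}$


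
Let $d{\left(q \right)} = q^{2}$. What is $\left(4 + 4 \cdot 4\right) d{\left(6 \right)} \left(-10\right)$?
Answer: $-7200$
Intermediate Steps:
$\left(4 + 4 \cdot 4\right) d{\left(6 \right)} \left(-10\right) = \left(4 + 4 \cdot 4\right) 6^{2} \left(-10\right) = \left(4 + 16\right) 36 \left(-10\right) = 20 \cdot 36 \left(-10\right) = 720 \left(-10\right) = -7200$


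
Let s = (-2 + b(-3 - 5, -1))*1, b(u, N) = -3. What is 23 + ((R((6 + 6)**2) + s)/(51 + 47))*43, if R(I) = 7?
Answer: 1170/49 ≈ 23.878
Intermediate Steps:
s = -5 (s = (-2 - 3)*1 = -5*1 = -5)
23 + ((R((6 + 6)**2) + s)/(51 + 47))*43 = 23 + ((7 - 5)/(51 + 47))*43 = 23 + (2/98)*43 = 23 + (2*(1/98))*43 = 23 + (1/49)*43 = 23 + 43/49 = 1170/49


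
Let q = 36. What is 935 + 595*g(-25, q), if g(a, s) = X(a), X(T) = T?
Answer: -13940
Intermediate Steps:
g(a, s) = a
935 + 595*g(-25, q) = 935 + 595*(-25) = 935 - 14875 = -13940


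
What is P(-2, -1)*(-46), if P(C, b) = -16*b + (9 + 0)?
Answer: -1150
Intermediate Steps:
P(C, b) = 9 - 16*b (P(C, b) = -16*b + 9 = 9 - 16*b)
P(-2, -1)*(-46) = (9 - 16*(-1))*(-46) = (9 + 16)*(-46) = 25*(-46) = -1150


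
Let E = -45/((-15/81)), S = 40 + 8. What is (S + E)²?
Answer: 84681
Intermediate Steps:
S = 48
E = 243 (E = -45/((-15*1/81)) = -45/(-5/27) = -45*(-27/5) = 243)
(S + E)² = (48 + 243)² = 291² = 84681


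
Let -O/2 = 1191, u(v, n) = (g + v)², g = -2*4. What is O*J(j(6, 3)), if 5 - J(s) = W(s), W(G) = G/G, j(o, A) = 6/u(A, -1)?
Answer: -9528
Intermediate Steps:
g = -8
u(v, n) = (-8 + v)²
j(o, A) = 6/(-8 + A)² (j(o, A) = 6/((-8 + A)²) = 6/(-8 + A)²)
O = -2382 (O = -2*1191 = -2382)
W(G) = 1
J(s) = 4 (J(s) = 5 - 1*1 = 5 - 1 = 4)
O*J(j(6, 3)) = -2382*4 = -9528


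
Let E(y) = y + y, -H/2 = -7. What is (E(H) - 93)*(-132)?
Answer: 8580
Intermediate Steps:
H = 14 (H = -2*(-7) = 14)
E(y) = 2*y
(E(H) - 93)*(-132) = (2*14 - 93)*(-132) = (28 - 93)*(-132) = -65*(-132) = 8580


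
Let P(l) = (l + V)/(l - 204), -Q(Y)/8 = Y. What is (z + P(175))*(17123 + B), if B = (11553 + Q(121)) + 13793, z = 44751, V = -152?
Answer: 53858171756/29 ≈ 1.8572e+9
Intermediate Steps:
Q(Y) = -8*Y
B = 24378 (B = (11553 - 8*121) + 13793 = (11553 - 968) + 13793 = 10585 + 13793 = 24378)
P(l) = (-152 + l)/(-204 + l) (P(l) = (l - 152)/(l - 204) = (-152 + l)/(-204 + l))
(z + P(175))*(17123 + B) = (44751 + (-152 + 175)/(-204 + 175))*(17123 + 24378) = (44751 + 23/(-29))*41501 = (44751 - 1/29*23)*41501 = (44751 - 23/29)*41501 = (1297756/29)*41501 = 53858171756/29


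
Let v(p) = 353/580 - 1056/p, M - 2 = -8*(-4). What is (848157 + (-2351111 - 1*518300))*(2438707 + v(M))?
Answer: -24300880723749687/4930 ≈ -4.9292e+12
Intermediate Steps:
M = 34 (M = 2 - 8*(-4) = 2 + 32 = 34)
v(p) = 353/580 - 1056/p (v(p) = 353*(1/580) - 1056/p = 353/580 - 1056/p)
(848157 + (-2351111 - 1*518300))*(2438707 + v(M)) = (848157 + (-2351111 - 1*518300))*(2438707 + (353/580 - 1056/34)) = (848157 + (-2351111 - 518300))*(2438707 + (353/580 - 1056*1/34)) = (848157 - 2869411)*(2438707 + (353/580 - 528/17)) = -2021254*(2438707 - 300239/9860) = -2021254*24045350781/9860 = -24300880723749687/4930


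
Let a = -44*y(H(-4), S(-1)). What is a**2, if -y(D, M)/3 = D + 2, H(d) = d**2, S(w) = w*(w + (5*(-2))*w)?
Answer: 5645376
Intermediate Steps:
S(w) = -9*w**2 (S(w) = w*(w - 10*w) = w*(-9*w) = -9*w**2)
y(D, M) = -6 - 3*D (y(D, M) = -3*(D + 2) = -3*(2 + D) = -6 - 3*D)
a = 2376 (a = -44*(-6 - 3*(-4)**2) = -44*(-6 - 3*16) = -44*(-6 - 48) = -44*(-54) = 2376)
a**2 = 2376**2 = 5645376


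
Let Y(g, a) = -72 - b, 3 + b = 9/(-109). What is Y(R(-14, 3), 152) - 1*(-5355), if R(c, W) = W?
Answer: 576183/109 ≈ 5286.1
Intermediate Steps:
b = -336/109 (b = -3 + 9/(-109) = -3 + 9*(-1/109) = -3 - 9/109 = -336/109 ≈ -3.0826)
Y(g, a) = -7512/109 (Y(g, a) = -72 - 1*(-336/109) = -72 + 336/109 = -7512/109)
Y(R(-14, 3), 152) - 1*(-5355) = -7512/109 - 1*(-5355) = -7512/109 + 5355 = 576183/109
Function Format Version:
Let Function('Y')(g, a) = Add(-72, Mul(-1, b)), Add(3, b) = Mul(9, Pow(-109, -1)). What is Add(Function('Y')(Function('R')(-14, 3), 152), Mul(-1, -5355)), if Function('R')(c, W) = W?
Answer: Rational(576183, 109) ≈ 5286.1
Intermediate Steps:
b = Rational(-336, 109) (b = Add(-3, Mul(9, Pow(-109, -1))) = Add(-3, Mul(9, Rational(-1, 109))) = Add(-3, Rational(-9, 109)) = Rational(-336, 109) ≈ -3.0826)
Function('Y')(g, a) = Rational(-7512, 109) (Function('Y')(g, a) = Add(-72, Mul(-1, Rational(-336, 109))) = Add(-72, Rational(336, 109)) = Rational(-7512, 109))
Add(Function('Y')(Function('R')(-14, 3), 152), Mul(-1, -5355)) = Add(Rational(-7512, 109), Mul(-1, -5355)) = Add(Rational(-7512, 109), 5355) = Rational(576183, 109)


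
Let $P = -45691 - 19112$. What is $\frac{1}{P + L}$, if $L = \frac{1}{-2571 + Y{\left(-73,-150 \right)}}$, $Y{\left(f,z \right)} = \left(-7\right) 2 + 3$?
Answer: $- \frac{2582}{167321347} \approx -1.5431 \cdot 10^{-5}$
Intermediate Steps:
$P = -64803$
$Y{\left(f,z \right)} = -11$ ($Y{\left(f,z \right)} = -14 + 3 = -11$)
$L = - \frac{1}{2582}$ ($L = \frac{1}{-2571 - 11} = \frac{1}{-2582} = - \frac{1}{2582} \approx -0.0003873$)
$\frac{1}{P + L} = \frac{1}{-64803 - \frac{1}{2582}} = \frac{1}{- \frac{167321347}{2582}} = - \frac{2582}{167321347}$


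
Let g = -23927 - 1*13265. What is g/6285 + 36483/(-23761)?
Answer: -1113014767/149337885 ≈ -7.4530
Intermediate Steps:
g = -37192 (g = -23927 - 13265 = -37192)
g/6285 + 36483/(-23761) = -37192/6285 + 36483/(-23761) = -37192*1/6285 + 36483*(-1/23761) = -37192/6285 - 36483/23761 = -1113014767/149337885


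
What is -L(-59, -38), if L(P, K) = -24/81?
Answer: 8/27 ≈ 0.29630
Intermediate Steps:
L(P, K) = -8/27 (L(P, K) = -24*1/81 = -8/27)
-L(-59, -38) = -1*(-8/27) = 8/27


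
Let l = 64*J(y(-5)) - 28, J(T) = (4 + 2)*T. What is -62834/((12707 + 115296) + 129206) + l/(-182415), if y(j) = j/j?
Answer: -11553430514/46918779735 ≈ -0.24624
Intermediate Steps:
y(j) = 1
J(T) = 6*T
l = 356 (l = 64*(6*1) - 28 = 64*6 - 28 = 384 - 28 = 356)
-62834/((12707 + 115296) + 129206) + l/(-182415) = -62834/((12707 + 115296) + 129206) + 356/(-182415) = -62834/(128003 + 129206) + 356*(-1/182415) = -62834/257209 - 356/182415 = -11553430514/46918779735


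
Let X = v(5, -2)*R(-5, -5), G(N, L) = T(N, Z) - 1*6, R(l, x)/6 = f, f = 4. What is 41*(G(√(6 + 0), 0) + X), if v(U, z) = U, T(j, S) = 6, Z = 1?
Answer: 4920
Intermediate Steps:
R(l, x) = 24 (R(l, x) = 6*4 = 24)
G(N, L) = 0 (G(N, L) = 6 - 1*6 = 6 - 6 = 0)
X = 120 (X = 5*24 = 120)
41*(G(√(6 + 0), 0) + X) = 41*(0 + 120) = 41*120 = 4920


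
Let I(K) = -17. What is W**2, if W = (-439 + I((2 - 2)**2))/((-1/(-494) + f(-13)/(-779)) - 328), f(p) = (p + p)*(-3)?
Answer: 85300444958976/44159998799401 ≈ 1.9316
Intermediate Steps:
f(p) = -6*p (f(p) = (2*p)*(-3) = -6*p)
W = 9235824/6645299 (W = (-439 - 17)/((-1/(-494) - 6*(-13)/(-779)) - 328) = -456/((-1*(-1/494) + 78*(-1/779)) - 328) = -456/((1/494 - 78/779) - 328) = -456/(-1987/20254 - 328) = -456/(-6645299/20254) = -456*(-20254/6645299) = 9235824/6645299 ≈ 1.3898)
W**2 = (9235824/6645299)**2 = 85300444958976/44159998799401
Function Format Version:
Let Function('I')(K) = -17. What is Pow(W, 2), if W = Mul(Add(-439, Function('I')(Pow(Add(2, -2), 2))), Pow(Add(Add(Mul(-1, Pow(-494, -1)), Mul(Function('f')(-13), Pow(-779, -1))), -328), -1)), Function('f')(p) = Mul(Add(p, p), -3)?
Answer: Rational(85300444958976, 44159998799401) ≈ 1.9316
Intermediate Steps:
Function('f')(p) = Mul(-6, p) (Function('f')(p) = Mul(Mul(2, p), -3) = Mul(-6, p))
W = Rational(9235824, 6645299) (W = Mul(Add(-439, -17), Pow(Add(Add(Mul(-1, Pow(-494, -1)), Mul(Mul(-6, -13), Pow(-779, -1))), -328), -1)) = Mul(-456, Pow(Add(Add(Mul(-1, Rational(-1, 494)), Mul(78, Rational(-1, 779))), -328), -1)) = Mul(-456, Pow(Add(Add(Rational(1, 494), Rational(-78, 779)), -328), -1)) = Mul(-456, Pow(Add(Rational(-1987, 20254), -328), -1)) = Mul(-456, Pow(Rational(-6645299, 20254), -1)) = Mul(-456, Rational(-20254, 6645299)) = Rational(9235824, 6645299) ≈ 1.3898)
Pow(W, 2) = Pow(Rational(9235824, 6645299), 2) = Rational(85300444958976, 44159998799401)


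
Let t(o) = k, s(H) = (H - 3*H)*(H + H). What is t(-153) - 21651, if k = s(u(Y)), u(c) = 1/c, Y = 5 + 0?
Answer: -541279/25 ≈ -21651.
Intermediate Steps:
Y = 5
u(c) = 1/c
s(H) = -4*H² (s(H) = (-2*H)*(2*H) = -4*H²)
k = -4/25 (k = -4*(1/5)² = -4*(⅕)² = -4*1/25 = -4/25 ≈ -0.16000)
t(o) = -4/25
t(-153) - 21651 = -4/25 - 21651 = -541279/25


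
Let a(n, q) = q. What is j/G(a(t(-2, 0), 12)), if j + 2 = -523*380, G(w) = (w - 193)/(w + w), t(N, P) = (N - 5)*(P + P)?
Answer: 4769808/181 ≈ 26353.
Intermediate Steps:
t(N, P) = 2*P*(-5 + N) (t(N, P) = (-5 + N)*(2*P) = 2*P*(-5 + N))
G(w) = (-193 + w)/(2*w) (G(w) = (-193 + w)/((2*w)) = (-193 + w)*(1/(2*w)) = (-193 + w)/(2*w))
j = -198742 (j = -2 - 523*380 = -2 - 198740 = -198742)
j/G(a(t(-2, 0), 12)) = -198742*24/(-193 + 12) = -198742/((½)*(1/12)*(-181)) = -198742/(-181/24) = -198742*(-24/181) = 4769808/181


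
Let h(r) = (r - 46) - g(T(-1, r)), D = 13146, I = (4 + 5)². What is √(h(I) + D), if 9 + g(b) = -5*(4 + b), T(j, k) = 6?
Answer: 2*√3310 ≈ 115.07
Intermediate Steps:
I = 81 (I = 9² = 81)
g(b) = -29 - 5*b (g(b) = -9 - 5*(4 + b) = -9 + (-20 - 5*b) = -29 - 5*b)
h(r) = 13 + r (h(r) = (r - 46) - (-29 - 5*6) = (-46 + r) - (-29 - 30) = (-46 + r) - 1*(-59) = (-46 + r) + 59 = 13 + r)
√(h(I) + D) = √((13 + 81) + 13146) = √(94 + 13146) = √13240 = 2*√3310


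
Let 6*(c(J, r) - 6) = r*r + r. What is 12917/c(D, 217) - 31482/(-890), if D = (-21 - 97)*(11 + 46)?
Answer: 389849406/10533595 ≈ 37.010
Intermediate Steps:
D = -6726 (D = -118*57 = -6726)
c(J, r) = 6 + r/6 + r²/6 (c(J, r) = 6 + (r*r + r)/6 = 6 + (r² + r)/6 = 6 + (r + r²)/6 = 6 + (r/6 + r²/6) = 6 + r/6 + r²/6)
12917/c(D, 217) - 31482/(-890) = 12917/(6 + (⅙)*217 + (⅙)*217²) - 31482/(-890) = 12917/(6 + 217/6 + (⅙)*47089) - 31482*(-1)/890 = 12917/(6 + 217/6 + 47089/6) - 1*(-15741/445) = 12917/(23671/3) + 15741/445 = 12917*(3/23671) + 15741/445 = 38751/23671 + 15741/445 = 389849406/10533595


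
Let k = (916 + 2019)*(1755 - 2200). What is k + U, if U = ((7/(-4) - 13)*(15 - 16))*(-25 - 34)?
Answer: -5227781/4 ≈ -1.3069e+6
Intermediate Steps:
k = -1306075 (k = 2935*(-445) = -1306075)
U = -3481/4 (U = ((7*(-¼) - 13)*(-1))*(-59) = ((-7/4 - 13)*(-1))*(-59) = -59/4*(-1)*(-59) = (59/4)*(-59) = -3481/4 ≈ -870.25)
k + U = -1306075 - 3481/4 = -5227781/4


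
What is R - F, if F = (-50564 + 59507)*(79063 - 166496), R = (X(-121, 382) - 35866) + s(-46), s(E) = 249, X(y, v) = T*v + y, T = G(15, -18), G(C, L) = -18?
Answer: 781870705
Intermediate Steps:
T = -18
X(y, v) = y - 18*v (X(y, v) = -18*v + y = y - 18*v)
R = -42614 (R = ((-121 - 18*382) - 35866) + 249 = ((-121 - 6876) - 35866) + 249 = (-6997 - 35866) + 249 = -42863 + 249 = -42614)
F = -781913319 (F = 8943*(-87433) = -781913319)
R - F = -42614 - 1*(-781913319) = -42614 + 781913319 = 781870705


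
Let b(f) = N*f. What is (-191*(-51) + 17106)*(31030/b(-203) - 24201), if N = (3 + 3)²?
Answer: -9097735363/14 ≈ -6.4984e+8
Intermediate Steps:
N = 36 (N = 6² = 36)
b(f) = 36*f
(-191*(-51) + 17106)*(31030/b(-203) - 24201) = (-191*(-51) + 17106)*(31030/((36*(-203))) - 24201) = (9741 + 17106)*(31030/(-7308) - 24201) = 26847*(31030*(-1/7308) - 24201) = 26847*(-535/126 - 24201) = 26847*(-3049861/126) = -9097735363/14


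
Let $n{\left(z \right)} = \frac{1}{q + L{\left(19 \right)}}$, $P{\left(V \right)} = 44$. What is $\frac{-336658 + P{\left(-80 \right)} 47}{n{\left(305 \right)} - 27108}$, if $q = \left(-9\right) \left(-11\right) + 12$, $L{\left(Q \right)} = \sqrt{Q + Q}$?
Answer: $\frac{111407580099270}{9026078706937} - \frac{334590 \sqrt{38}}{9026078706937} \approx 12.343$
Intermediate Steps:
$L{\left(Q \right)} = \sqrt{2} \sqrt{Q}$ ($L{\left(Q \right)} = \sqrt{2 Q} = \sqrt{2} \sqrt{Q}$)
$q = 111$ ($q = 99 + 12 = 111$)
$n{\left(z \right)} = \frac{1}{111 + \sqrt{38}}$ ($n{\left(z \right)} = \frac{1}{111 + \sqrt{2} \sqrt{19}} = \frac{1}{111 + \sqrt{38}}$)
$\frac{-336658 + P{\left(-80 \right)} 47}{n{\left(305 \right)} - 27108} = \frac{-336658 + 44 \cdot 47}{\left(\frac{111}{12283} - \frac{\sqrt{38}}{12283}\right) - 27108} = \frac{-336658 + 2068}{- \frac{332967453}{12283} - \frac{\sqrt{38}}{12283}} = - \frac{334590}{- \frac{332967453}{12283} - \frac{\sqrt{38}}{12283}}$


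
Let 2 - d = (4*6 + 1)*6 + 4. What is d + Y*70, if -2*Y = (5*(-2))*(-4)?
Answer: -1552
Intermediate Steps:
Y = -20 (Y = -5*(-2)*(-4)/2 = -(-5)*(-4) = -½*40 = -20)
d = -152 (d = 2 - ((4*6 + 1)*6 + 4) = 2 - ((24 + 1)*6 + 4) = 2 - (25*6 + 4) = 2 - (150 + 4) = 2 - 1*154 = 2 - 154 = -152)
d + Y*70 = -152 - 20*70 = -152 - 1400 = -1552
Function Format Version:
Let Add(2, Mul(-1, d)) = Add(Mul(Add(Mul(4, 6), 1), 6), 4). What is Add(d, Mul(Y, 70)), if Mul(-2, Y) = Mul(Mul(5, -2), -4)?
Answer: -1552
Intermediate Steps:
Y = -20 (Y = Mul(Rational(-1, 2), Mul(Mul(5, -2), -4)) = Mul(Rational(-1, 2), Mul(-10, -4)) = Mul(Rational(-1, 2), 40) = -20)
d = -152 (d = Add(2, Mul(-1, Add(Mul(Add(Mul(4, 6), 1), 6), 4))) = Add(2, Mul(-1, Add(Mul(Add(24, 1), 6), 4))) = Add(2, Mul(-1, Add(Mul(25, 6), 4))) = Add(2, Mul(-1, Add(150, 4))) = Add(2, Mul(-1, 154)) = Add(2, -154) = -152)
Add(d, Mul(Y, 70)) = Add(-152, Mul(-20, 70)) = Add(-152, -1400) = -1552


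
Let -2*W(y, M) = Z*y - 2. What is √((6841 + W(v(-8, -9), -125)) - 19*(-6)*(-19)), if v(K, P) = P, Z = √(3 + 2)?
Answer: √(18704 + 18*√5)/2 ≈ 68.455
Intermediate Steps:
Z = √5 ≈ 2.2361
W(y, M) = 1 - y*√5/2 (W(y, M) = -(√5*y - 2)/2 = -(y*√5 - 2)/2 = -(-2 + y*√5)/2 = 1 - y*√5/2)
√((6841 + W(v(-8, -9), -125)) - 19*(-6)*(-19)) = √((6841 + (1 - ½*(-9)*√5)) - 19*(-6)*(-19)) = √((6841 + (1 + 9*√5/2)) + 114*(-19)) = √((6842 + 9*√5/2) - 2166) = √(4676 + 9*√5/2)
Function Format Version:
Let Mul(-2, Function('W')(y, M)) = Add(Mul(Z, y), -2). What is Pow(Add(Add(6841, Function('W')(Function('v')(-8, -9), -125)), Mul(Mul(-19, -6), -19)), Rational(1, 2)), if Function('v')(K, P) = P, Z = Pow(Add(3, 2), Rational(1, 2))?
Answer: Mul(Rational(1, 2), Pow(Add(18704, Mul(18, Pow(5, Rational(1, 2)))), Rational(1, 2))) ≈ 68.455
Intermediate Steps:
Z = Pow(5, Rational(1, 2)) ≈ 2.2361
Function('W')(y, M) = Add(1, Mul(Rational(-1, 2), y, Pow(5, Rational(1, 2)))) (Function('W')(y, M) = Mul(Rational(-1, 2), Add(Mul(Pow(5, Rational(1, 2)), y), -2)) = Mul(Rational(-1, 2), Add(Mul(y, Pow(5, Rational(1, 2))), -2)) = Mul(Rational(-1, 2), Add(-2, Mul(y, Pow(5, Rational(1, 2))))) = Add(1, Mul(Rational(-1, 2), y, Pow(5, Rational(1, 2)))))
Pow(Add(Add(6841, Function('W')(Function('v')(-8, -9), -125)), Mul(Mul(-19, -6), -19)), Rational(1, 2)) = Pow(Add(Add(6841, Add(1, Mul(Rational(-1, 2), -9, Pow(5, Rational(1, 2))))), Mul(Mul(-19, -6), -19)), Rational(1, 2)) = Pow(Add(Add(6841, Add(1, Mul(Rational(9, 2), Pow(5, Rational(1, 2))))), Mul(114, -19)), Rational(1, 2)) = Pow(Add(Add(6842, Mul(Rational(9, 2), Pow(5, Rational(1, 2)))), -2166), Rational(1, 2)) = Pow(Add(4676, Mul(Rational(9, 2), Pow(5, Rational(1, 2)))), Rational(1, 2))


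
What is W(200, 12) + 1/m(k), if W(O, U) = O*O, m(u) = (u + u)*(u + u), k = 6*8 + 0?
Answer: 368640001/9216 ≈ 40000.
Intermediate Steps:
k = 48 (k = 48 + 0 = 48)
m(u) = 4*u² (m(u) = (2*u)*(2*u) = 4*u²)
W(O, U) = O²
W(200, 12) + 1/m(k) = 200² + 1/(4*48²) = 40000 + 1/(4*2304) = 40000 + 1/9216 = 368640001/9216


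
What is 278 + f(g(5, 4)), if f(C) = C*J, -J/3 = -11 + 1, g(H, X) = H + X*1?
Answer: 548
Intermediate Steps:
g(H, X) = H + X
J = 30 (J = -3*(-11 + 1) = -3*(-10) = 30)
f(C) = 30*C (f(C) = C*30 = 30*C)
278 + f(g(5, 4)) = 278 + 30*(5 + 4) = 278 + 30*9 = 278 + 270 = 548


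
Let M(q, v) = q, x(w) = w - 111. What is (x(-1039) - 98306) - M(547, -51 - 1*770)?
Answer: -100003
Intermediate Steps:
x(w) = -111 + w
(x(-1039) - 98306) - M(547, -51 - 1*770) = ((-111 - 1039) - 98306) - 1*547 = (-1150 - 98306) - 547 = -99456 - 547 = -100003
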